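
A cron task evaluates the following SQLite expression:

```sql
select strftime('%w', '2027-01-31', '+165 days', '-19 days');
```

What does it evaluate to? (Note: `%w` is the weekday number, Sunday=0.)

First apply '+165 days', '-19 days': 2027-01-31 → 2027-06-26.
2027-06-26 is a Saturday; with Sunday=0 that is 6.

6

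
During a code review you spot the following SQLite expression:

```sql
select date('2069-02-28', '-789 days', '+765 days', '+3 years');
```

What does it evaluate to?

Applying '-789 days' to 2069-02-28: counting 789 days back gives 2067-01-01.
Applying '+765 days' to 2067-01-01: counting 765 days forward gives 2069-02-04.
Adding +3 years to 2069-02-04 gives 2072-02-04.

2072-02-04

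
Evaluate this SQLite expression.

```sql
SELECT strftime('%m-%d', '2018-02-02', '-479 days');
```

10-11

First apply '-479 days': 2018-02-02 → 2016-10-11.
`%m-%d` extracts the month-day: 10-11.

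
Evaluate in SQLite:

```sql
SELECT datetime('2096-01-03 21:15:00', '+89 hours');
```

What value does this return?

2096-01-07 14:15:00

+89 hours from 2096-01-03 21:15:00 is 2096-01-07 14:15:00 (crosses midnight).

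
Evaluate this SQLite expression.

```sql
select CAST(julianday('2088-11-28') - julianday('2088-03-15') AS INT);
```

258

16 days remain in March 2088 after the 15th (31 − 15).
Full months from April 2088 through October 2088 contribute their day counts.
Then 28 days into November 2088.
Total: 16 + 30 + 31 + 30 + 31 + 31 + 30 + 31 + 28 = 258.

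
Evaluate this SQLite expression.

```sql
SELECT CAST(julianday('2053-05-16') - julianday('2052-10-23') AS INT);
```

8 days remain in October 2052 after the 23rd (31 − 23).
Full months from November 2052 through April 2053 contribute their day counts.
Then 16 days into May 2053.
Total: 8 + 30 + 31 + 31 + 28 + 31 + 30 + 16 = 205.

205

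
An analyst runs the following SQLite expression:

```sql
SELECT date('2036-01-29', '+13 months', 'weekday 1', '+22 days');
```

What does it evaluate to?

Adding +13 months to 2036-01-29 targets 2037-02-29. February 2037 has only 28 days, so SQLite normalizes the 1-day overflow forward to 2037-03-01.
`weekday 1` advances to the next Monday; 2037-03-01 is a Sunday, so it moves forward to 2037-03-02.
Advancing 22 more days within March lands on 2037-03-24.

2037-03-24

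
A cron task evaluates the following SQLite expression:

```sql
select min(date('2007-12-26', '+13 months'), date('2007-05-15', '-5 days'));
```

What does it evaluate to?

2007-05-10

date('2007-12-26', '+13 months') → 2009-01-26.
date('2007-05-15', '-5 days') → 2007-05-10.
Earlier of the two is 2007-05-10.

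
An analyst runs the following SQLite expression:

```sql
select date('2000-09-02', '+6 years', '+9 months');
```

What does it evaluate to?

2007-06-02

Adding +6 years to 2000-09-02 gives 2006-09-02.
Adding +9 months to 2006-09-02 gives 2007-06-02.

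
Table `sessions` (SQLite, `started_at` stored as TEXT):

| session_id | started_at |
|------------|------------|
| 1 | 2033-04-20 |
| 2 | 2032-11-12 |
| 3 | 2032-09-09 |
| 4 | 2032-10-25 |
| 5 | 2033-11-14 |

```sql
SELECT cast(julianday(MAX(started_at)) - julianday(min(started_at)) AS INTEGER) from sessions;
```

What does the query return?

431

MIN = 2032-09-09, MAX = 2033-11-14.
21 days remain in September 2032 after the 9th (30 − 9).
Full months from October 2032 through October 2033 contribute their day counts.
Then 14 days into November 2033.
Total: 21 + 31 + 30 + 31 + 31 + 28 + 31 + 30 + 31 + 30 + 31 + 31 + 30 + 31 + 14 = 431.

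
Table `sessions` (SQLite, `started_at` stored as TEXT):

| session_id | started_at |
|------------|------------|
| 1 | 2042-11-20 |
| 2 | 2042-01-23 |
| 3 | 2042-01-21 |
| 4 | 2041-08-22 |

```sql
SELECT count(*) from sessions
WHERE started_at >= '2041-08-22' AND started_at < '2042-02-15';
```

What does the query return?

Rows in [2041-08-22, 2042-02-15): 2042-01-23, 2042-01-21, 2041-08-22 → 3 rows.

3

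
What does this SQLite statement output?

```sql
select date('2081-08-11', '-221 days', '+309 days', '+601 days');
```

2083-07-01

Applying '-221 days' to 2081-08-11: counting 221 days back gives 2081-01-02.
Applying '+309 days' to 2081-01-02: counting 309 days forward gives 2081-11-07.
Applying '+601 days' to 2081-11-07: counting 601 days forward gives 2083-07-01.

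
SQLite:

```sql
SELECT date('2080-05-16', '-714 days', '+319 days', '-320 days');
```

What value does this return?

Applying '-714 days' to 2080-05-16: counting 714 days back gives 2078-06-02.
Applying '+319 days' to 2078-06-02: counting 319 days forward gives 2079-04-17.
Applying '-320 days' to 2079-04-17: counting 320 days back gives 2078-06-01.

2078-06-01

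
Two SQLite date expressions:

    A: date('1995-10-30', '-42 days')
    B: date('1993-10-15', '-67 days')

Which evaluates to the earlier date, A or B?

B

A = 1995-09-18.
B = 1993-08-09.
B is earlier.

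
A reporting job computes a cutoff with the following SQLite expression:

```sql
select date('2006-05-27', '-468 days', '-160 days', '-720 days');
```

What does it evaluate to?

Applying '-468 days' to 2006-05-27: counting 468 days back gives 2005-02-13.
Applying '-160 days' to 2005-02-13: counting 160 days back gives 2004-09-06.
Applying '-720 days' to 2004-09-06: counting 720 days back gives 2002-09-17.

2002-09-17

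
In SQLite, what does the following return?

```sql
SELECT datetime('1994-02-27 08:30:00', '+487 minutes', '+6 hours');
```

487 minutes = 8h 7m; +487 minutes from 1994-02-27 08:30:00 is 1994-02-27 16:37:00.
+6 hours from 1994-02-27 16:37:00 is 1994-02-27 22:37:00.

1994-02-27 22:37:00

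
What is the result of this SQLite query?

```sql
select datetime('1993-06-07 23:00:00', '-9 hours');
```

-9 hours from 1993-06-07 23:00:00 is 1993-06-07 14:00:00.

1993-06-07 14:00:00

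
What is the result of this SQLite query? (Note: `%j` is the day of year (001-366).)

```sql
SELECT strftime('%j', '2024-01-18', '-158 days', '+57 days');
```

First apply '-158 days', '+57 days': 2024-01-18 → 2023-10-09.
Day-of-year for 2023-10-09: days since 2023-01-01 inclusive = 282, zero-padded to 282.

282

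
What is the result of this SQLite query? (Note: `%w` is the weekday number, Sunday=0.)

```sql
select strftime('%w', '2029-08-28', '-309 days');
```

First apply '-309 days': 2029-08-28 → 2028-10-23.
2028-10-23 is a Monday; with Sunday=0 that is 1.

1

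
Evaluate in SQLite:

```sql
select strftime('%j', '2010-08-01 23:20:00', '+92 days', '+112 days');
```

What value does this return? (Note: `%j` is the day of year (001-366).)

052

First apply '+92 days', '+112 days': 2010-08-01 23:20:00 → 2011-02-21 23:20:00.
Day-of-year for 2011-02-21: days since 2011-01-01 inclusive = 52, zero-padded to 052.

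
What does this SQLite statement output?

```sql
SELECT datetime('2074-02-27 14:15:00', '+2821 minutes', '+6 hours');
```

2821 minutes = 47h 1m; +2821 minutes from 2074-02-27 14:15:00 is 2074-03-01 13:16:00 (crosses midnight).
+6 hours from 2074-03-01 13:16:00 is 2074-03-01 19:16:00.

2074-03-01 19:16:00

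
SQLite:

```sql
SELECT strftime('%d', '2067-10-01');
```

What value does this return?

`%d` extracts the 2-digit day of month: 01.

01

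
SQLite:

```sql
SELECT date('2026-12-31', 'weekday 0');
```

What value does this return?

`weekday 0` advances to the next Sunday; 2026-12-31 is a Thursday, so it moves forward to 2027-01-03.

2027-01-03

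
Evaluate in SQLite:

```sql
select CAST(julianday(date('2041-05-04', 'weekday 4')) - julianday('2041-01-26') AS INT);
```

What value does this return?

`weekday 4` advances to the next Thursday; 2041-05-04 is a Saturday, so it moves forward to 2041-05-09.
5 days remain in January 2041 after the 26th (31 − 26).
February 2041: 28 days.
March 2041: 31 days.
April 2041: 30 days.
Then 9 days into May 2041.
Total: 5 + 28 + 31 + 30 + 9 = 103.

103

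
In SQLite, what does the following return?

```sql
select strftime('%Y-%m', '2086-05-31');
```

2086-05

`%Y-%m` extracts the year-month: 2086-05.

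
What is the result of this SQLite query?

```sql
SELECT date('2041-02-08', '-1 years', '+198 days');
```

Adding -1 year to 2041-02-08 gives 2040-02-08.
Applying '+198 days' to 2040-02-08: counting 198 days forward gives 2040-08-24.

2040-08-24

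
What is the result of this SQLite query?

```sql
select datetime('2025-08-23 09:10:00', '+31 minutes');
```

+31 minutes from 2025-08-23 09:10:00 is 2025-08-23 09:41:00.

2025-08-23 09:41:00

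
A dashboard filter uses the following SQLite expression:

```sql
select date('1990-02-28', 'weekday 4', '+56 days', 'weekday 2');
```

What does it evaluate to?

`weekday 4` advances to the next Thursday; 1990-02-28 is a Wednesday, so it moves forward to 1990-03-01.
Applying '+56 days' to 1990-03-01: counting 56 days forward gives 1990-04-26.
`weekday 2` advances to the next Tuesday; 1990-04-26 is a Thursday, so it moves forward to 1990-05-01.

1990-05-01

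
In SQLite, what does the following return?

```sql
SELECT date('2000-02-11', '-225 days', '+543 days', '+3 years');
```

2003-12-25

Applying '-225 days' to 2000-02-11: counting 225 days back gives 1999-07-01.
Applying '+543 days' to 1999-07-01: counting 543 days forward gives 2000-12-25.
Adding +3 years to 2000-12-25 gives 2003-12-25.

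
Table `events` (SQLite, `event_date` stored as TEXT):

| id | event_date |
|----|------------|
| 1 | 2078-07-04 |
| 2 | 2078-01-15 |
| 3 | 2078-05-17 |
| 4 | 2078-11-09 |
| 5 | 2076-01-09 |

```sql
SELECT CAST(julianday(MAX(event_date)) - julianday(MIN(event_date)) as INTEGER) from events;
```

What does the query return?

MIN = 2076-01-09, MAX = 2078-11-09.
22 days remain in January 2076 after the 9th (31 − 9).
Full months from February 2076 through October 2078 contribute their day counts.
Then 9 days into November 2078.
Total: 22 + 29 + 31 + 30 + 31 + 30 + 31 + 31 + 30 + 31 + 30 + 31 + 31 + 28 + 31 + 30 + 31 + 30 + 31 + 31 + 30 + 31 + 30 + 31 + 31 + 28 + 31 + 30 + 31 + 30 + 31 + 31 + 30 + 31 + 9 = 1035.

1035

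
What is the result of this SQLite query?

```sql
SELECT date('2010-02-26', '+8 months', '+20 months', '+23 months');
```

2014-05-26

Adding +8 months to 2010-02-26 gives 2010-10-26.
Adding +20 months to 2010-10-26 gives 2012-06-26.
Adding +23 months to 2012-06-26 gives 2014-05-26.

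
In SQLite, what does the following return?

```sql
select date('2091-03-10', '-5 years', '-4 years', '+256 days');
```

Adding -5 years to 2091-03-10 gives 2086-03-10.
Adding -4 years to 2086-03-10 gives 2082-03-10.
Applying '+256 days' to 2082-03-10: counting 256 days forward gives 2082-11-21.

2082-11-21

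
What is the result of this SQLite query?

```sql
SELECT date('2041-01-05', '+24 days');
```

2041-01-29

Advancing 24 more days within January lands on 2041-01-29.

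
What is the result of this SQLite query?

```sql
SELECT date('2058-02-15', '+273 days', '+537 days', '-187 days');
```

Applying '+273 days' to 2058-02-15: counting 273 days forward gives 2058-11-15.
Applying '+537 days' to 2058-11-15: counting 537 days forward gives 2060-05-05.
Applying '-187 days' to 2060-05-05: counting 187 days back gives 2059-10-31.

2059-10-31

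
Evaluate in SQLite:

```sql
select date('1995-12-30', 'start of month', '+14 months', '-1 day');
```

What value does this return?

`start of month` rewinds 1995-12-30 to 1995-12-01.
Adding +14 months to 1995-12-01 gives 1997-02-01.
Going back 1 day from 1997-02-01 reaches 1997-01-31 (last day of January, 31 days).

1997-01-31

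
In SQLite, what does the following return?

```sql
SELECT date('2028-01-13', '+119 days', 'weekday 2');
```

Applying '+119 days' to 2028-01-13: counting 119 days forward gives 2028-05-11.
`weekday 2` advances to the next Tuesday; 2028-05-11 is a Thursday, so it moves forward to 2028-05-16.

2028-05-16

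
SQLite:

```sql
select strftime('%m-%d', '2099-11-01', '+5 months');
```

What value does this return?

First apply '+5 months': 2099-11-01 → 2100-04-01.
`%m-%d` extracts the month-day: 04-01.

04-01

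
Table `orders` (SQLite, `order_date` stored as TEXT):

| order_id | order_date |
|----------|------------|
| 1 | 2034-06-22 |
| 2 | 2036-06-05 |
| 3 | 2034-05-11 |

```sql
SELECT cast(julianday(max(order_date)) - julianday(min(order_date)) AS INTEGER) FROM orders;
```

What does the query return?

756

MIN = 2034-05-11, MAX = 2036-06-05.
20 days remain in May 2034 after the 11th (31 − 11).
Full months from June 2034 through May 2036 contribute their day counts.
Then 5 days into June 2036.
Total: 20 + 30 + 31 + 31 + 30 + 31 + 30 + 31 + 31 + 28 + 31 + 30 + 31 + 30 + 31 + 31 + 30 + 31 + 30 + 31 + 31 + 29 + 31 + 30 + 31 + 5 = 756.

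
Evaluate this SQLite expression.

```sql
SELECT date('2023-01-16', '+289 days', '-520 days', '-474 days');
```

2021-02-10

Applying '+289 days' to 2023-01-16: counting 289 days forward gives 2023-11-01.
Applying '-520 days' to 2023-11-01: counting 520 days back gives 2022-05-30.
Applying '-474 days' to 2022-05-30: counting 474 days back gives 2021-02-10.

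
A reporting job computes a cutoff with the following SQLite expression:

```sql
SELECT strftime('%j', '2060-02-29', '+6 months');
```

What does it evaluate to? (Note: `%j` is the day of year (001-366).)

First apply '+6 months': 2060-02-29 → 2060-08-29.
Day-of-year for 2060-08-29: days since 2060-01-01 inclusive = 242, zero-padded to 242.

242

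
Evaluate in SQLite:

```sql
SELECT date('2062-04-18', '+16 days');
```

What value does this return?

2062-05-04

April 2062 has 30 days; 12 remain after the 18th, so 13 days reach 2062-05-01.
Advancing 3 more days within May lands on 2062-05-04.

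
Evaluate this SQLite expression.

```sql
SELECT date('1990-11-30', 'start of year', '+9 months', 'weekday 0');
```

1990-10-07

`start of year` rewinds 1990-11-30 to 1990-01-01.
Adding +9 months to 1990-01-01 gives 1990-10-01.
`weekday 0` advances to the next Sunday; 1990-10-01 is a Monday, so it moves forward to 1990-10-07.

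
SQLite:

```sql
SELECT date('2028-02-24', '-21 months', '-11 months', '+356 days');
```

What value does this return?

2026-06-15

Adding -21 months to 2028-02-24 gives 2026-05-24.
Adding -11 months to 2026-05-24 gives 2025-06-24.
Applying '+356 days' to 2025-06-24: counting 356 days forward gives 2026-06-15.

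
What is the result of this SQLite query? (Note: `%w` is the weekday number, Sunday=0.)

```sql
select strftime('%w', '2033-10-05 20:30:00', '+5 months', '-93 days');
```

First apply '+5 months', '-93 days': 2033-10-05 20:30:00 → 2033-12-02 20:30:00.
2033-12-02 is a Friday; with Sunday=0 that is 5.

5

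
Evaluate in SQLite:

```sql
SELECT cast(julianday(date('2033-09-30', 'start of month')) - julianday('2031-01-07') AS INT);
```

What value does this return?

`start of month` rewinds 2033-09-30 to 2033-09-01.
24 days remain in January 2031 after the 7th (31 − 7).
Full months from February 2031 through August 2033 contribute their day counts.
Then 1 day into September 2033.
Total: 24 + 28 + 31 + 30 + 31 + 30 + 31 + 31 + 30 + 31 + 30 + 31 + 31 + 29 + 31 + 30 + 31 + 30 + 31 + 31 + 30 + 31 + 30 + 31 + 31 + 28 + 31 + 30 + 31 + 30 + 31 + 31 + 1 = 968.

968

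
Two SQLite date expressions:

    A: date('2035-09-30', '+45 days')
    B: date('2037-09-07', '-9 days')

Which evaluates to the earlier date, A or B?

A

A = 2035-11-14.
B = 2037-08-29.
A is earlier.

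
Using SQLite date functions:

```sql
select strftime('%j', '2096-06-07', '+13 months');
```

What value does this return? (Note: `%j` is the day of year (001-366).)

First apply '+13 months': 2096-06-07 → 2097-07-07.
Day-of-year for 2097-07-07: days since 2097-01-01 inclusive = 188, zero-padded to 188.

188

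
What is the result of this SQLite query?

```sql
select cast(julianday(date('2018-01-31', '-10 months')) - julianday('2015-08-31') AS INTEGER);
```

Adding -10 months to 2018-01-31 gives 2017-03-31.
0 days remain in August 2015 after the 31st (31 − 31).
Full months from September 2015 through February 2017 contribute their day counts.
Then 31 days into March 2017.
Total: 0 + 30 + 31 + 30 + 31 + 31 + 29 + 31 + 30 + 31 + 30 + 31 + 31 + 30 + 31 + 30 + 31 + 31 + 28 + 31 = 578.

578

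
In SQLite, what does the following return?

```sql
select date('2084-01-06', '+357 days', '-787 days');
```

2082-11-02

Applying '+357 days' to 2084-01-06: counting 357 days forward gives 2084-12-28.
Applying '-787 days' to 2084-12-28: counting 787 days back gives 2082-11-02.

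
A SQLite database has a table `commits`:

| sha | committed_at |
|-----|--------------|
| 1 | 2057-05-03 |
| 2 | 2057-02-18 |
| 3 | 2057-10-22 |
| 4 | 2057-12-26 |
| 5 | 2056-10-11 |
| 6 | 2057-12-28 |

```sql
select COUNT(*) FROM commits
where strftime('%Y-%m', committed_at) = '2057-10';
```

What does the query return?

1

Rows with year-month 2057-10: 2057-10-22 → 1.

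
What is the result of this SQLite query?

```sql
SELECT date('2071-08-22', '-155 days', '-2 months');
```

2071-01-20

Applying '-155 days' to 2071-08-22: counting 155 days back gives 2071-03-20.
Adding -2 months to 2071-03-20 gives 2071-01-20.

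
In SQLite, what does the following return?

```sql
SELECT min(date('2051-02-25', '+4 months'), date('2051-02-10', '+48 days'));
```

2051-03-30

date('2051-02-25', '+4 months') → 2051-06-25.
date('2051-02-10', '+48 days') → 2051-03-30.
Earlier of the two is 2051-03-30.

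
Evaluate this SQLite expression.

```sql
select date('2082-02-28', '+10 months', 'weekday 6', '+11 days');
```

Adding +10 months to 2082-02-28 gives 2082-12-28.
`weekday 6` advances to the next Saturday; 2082-12-28 is a Monday, so it moves forward to 2083-01-02.
Advancing 11 more days within January lands on 2083-01-13.

2083-01-13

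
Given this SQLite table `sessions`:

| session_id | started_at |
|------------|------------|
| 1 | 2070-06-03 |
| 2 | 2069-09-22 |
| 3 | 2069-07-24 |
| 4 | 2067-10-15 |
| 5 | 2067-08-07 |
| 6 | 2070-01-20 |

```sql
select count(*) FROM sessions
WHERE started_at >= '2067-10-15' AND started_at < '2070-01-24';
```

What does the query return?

4

Rows in [2067-10-15, 2070-01-24): 2069-09-22, 2069-07-24, 2067-10-15, 2070-01-20 → 4 rows.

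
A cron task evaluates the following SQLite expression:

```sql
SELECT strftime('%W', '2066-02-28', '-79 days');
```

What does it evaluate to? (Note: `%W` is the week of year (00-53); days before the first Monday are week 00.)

First apply '-79 days': 2066-02-28 → 2065-12-11.
2065-12-11 is a Friday. SQLite's %W counts Mondays since the year started; the result is 49.

49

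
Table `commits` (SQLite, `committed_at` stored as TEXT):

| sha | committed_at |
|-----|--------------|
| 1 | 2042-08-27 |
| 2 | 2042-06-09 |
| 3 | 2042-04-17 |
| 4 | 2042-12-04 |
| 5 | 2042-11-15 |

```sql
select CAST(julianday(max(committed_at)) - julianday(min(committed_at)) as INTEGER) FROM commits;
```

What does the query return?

231

MIN = 2042-04-17, MAX = 2042-12-04.
13 days remain in April 2042 after the 17th (30 − 17).
Full months from May 2042 through November 2042 contribute their day counts.
Then 4 days into December 2042.
Total: 13 + 31 + 30 + 31 + 31 + 30 + 31 + 30 + 4 = 231.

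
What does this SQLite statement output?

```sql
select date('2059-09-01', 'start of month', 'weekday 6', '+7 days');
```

`start of month` rewinds 2059-09-01 to 2059-09-01.
`weekday 6` advances to the next Saturday; 2059-09-01 is a Monday, so it moves forward to 2059-09-06.
Advancing 7 more days within September lands on 2059-09-13.

2059-09-13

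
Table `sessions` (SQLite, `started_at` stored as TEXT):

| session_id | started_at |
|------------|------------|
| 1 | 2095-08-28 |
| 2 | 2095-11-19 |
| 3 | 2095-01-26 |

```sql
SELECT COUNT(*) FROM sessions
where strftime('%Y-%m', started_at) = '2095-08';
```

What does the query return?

Rows with year-month 2095-08: 2095-08-28 → 1.

1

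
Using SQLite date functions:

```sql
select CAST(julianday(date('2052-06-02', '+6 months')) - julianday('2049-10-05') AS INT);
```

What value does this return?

1154

Adding +6 months to 2052-06-02 gives 2052-12-02.
26 days remain in October 2049 after the 5th (31 − 5).
Full months from November 2049 through November 2052 contribute their day counts.
Then 2 days into December 2052.
Total: 26 + 30 + 31 + 31 + 28 + 31 + 30 + 31 + 30 + 31 + 31 + 30 + 31 + 30 + 31 + 31 + 28 + 31 + 30 + 31 + 30 + 31 + 31 + 30 + 31 + 30 + 31 + 31 + 29 + 31 + 30 + 31 + 30 + 31 + 31 + 30 + 31 + 30 + 2 = 1154.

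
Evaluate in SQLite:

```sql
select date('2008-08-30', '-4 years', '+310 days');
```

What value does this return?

2005-07-06

Adding -4 years to 2008-08-30 gives 2004-08-30.
Applying '+310 days' to 2004-08-30: counting 310 days forward gives 2005-07-06.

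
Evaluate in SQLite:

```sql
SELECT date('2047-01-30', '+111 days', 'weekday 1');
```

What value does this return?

Applying '+111 days' to 2047-01-30: counting 111 days forward gives 2047-05-21.
`weekday 1` advances to the next Monday; 2047-05-21 is a Tuesday, so it moves forward to 2047-05-27.

2047-05-27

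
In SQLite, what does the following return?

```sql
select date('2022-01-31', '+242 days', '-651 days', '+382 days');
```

2022-01-04

Applying '+242 days' to 2022-01-31: counting 242 days forward gives 2022-09-30.
Applying '-651 days' to 2022-09-30: counting 651 days back gives 2020-12-18.
Applying '+382 days' to 2020-12-18: counting 382 days forward gives 2022-01-04.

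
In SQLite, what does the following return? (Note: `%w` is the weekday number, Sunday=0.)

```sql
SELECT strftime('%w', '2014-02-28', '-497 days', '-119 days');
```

5

First apply '-497 days', '-119 days': 2014-02-28 → 2012-06-22.
2012-06-22 is a Friday; with Sunday=0 that is 5.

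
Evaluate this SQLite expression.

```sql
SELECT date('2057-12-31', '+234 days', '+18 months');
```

Applying '+234 days' to 2057-12-31: counting 234 days forward gives 2058-08-22.
Adding +18 months to 2058-08-22 gives 2060-02-22.

2060-02-22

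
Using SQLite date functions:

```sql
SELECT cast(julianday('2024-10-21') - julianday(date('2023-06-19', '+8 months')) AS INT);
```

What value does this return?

245

Adding +8 months to 2023-06-19 gives 2024-02-19.
10 days remain in February 2024 after the 19th (29 − 19).
Full months from March 2024 through September 2024 contribute their day counts.
Then 21 days into October 2024.
Total: 10 + 31 + 30 + 31 + 30 + 31 + 31 + 30 + 21 = 245.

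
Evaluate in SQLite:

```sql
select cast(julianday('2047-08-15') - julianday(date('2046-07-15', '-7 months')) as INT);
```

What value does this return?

Adding -7 months to 2046-07-15 gives 2045-12-15.
16 days remain in December 2045 after the 15th (31 − 15).
Full months from January 2046 through July 2047 contribute their day counts.
Then 15 days into August 2047.
Total: 16 + 31 + 28 + 31 + 30 + 31 + 30 + 31 + 31 + 30 + 31 + 30 + 31 + 31 + 28 + 31 + 30 + 31 + 30 + 31 + 15 = 608.

608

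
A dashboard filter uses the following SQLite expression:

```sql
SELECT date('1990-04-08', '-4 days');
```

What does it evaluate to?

1990-04-04

Going back 4 days within April lands on 1990-04-04.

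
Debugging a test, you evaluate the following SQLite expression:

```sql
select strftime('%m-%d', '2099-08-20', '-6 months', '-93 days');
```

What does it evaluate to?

First apply '-6 months', '-93 days': 2099-08-20 → 2098-11-19.
`%m-%d` extracts the month-day: 11-19.

11-19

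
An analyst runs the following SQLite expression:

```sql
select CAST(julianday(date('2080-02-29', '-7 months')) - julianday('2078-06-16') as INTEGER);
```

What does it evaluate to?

408

Adding -7 months to 2080-02-29 gives 2079-07-29.
14 days remain in June 2078 after the 16th (30 − 16).
Full months from July 2078 through June 2079 contribute their day counts.
Then 29 days into July 2079.
Total: 14 + 31 + 31 + 30 + 31 + 30 + 31 + 31 + 28 + 31 + 30 + 31 + 30 + 29 = 408.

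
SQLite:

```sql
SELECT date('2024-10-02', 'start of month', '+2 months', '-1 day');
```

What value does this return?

`start of month` rewinds 2024-10-02 to 2024-10-01.
Adding +2 months to 2024-10-01 gives 2024-12-01.
Going back 1 day from 2024-12-01 reaches 2024-11-30 (last day of November, 30 days).

2024-11-30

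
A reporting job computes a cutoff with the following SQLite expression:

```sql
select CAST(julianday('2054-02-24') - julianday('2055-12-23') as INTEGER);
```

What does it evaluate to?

-667

4 days remain in February 2054 after the 24th (28 − 24).
Full months from March 2054 through November 2055 contribute their day counts.
Then 23 days into December 2055.
Total: 4 + 31 + 30 + 31 + 30 + 31 + 31 + 30 + 31 + 30 + 31 + 31 + 28 + 31 + 30 + 31 + 30 + 31 + 31 + 30 + 31 + 30 + 23 = 667.
The subtraction is earlier − later, so the result is −667 → -667.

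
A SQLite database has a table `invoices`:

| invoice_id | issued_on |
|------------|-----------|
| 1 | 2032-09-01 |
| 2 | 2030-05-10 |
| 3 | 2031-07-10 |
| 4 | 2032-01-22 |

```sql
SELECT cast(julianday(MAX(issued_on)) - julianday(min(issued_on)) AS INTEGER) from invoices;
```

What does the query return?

MIN = 2030-05-10, MAX = 2032-09-01.
21 days remain in May 2030 after the 10th (31 − 10).
Full months from June 2030 through August 2032 contribute their day counts.
Then 1 day into September 2032.
Total: 21 + 30 + 31 + 31 + 30 + 31 + 30 + 31 + 31 + 28 + 31 + 30 + 31 + 30 + 31 + 31 + 30 + 31 + 30 + 31 + 31 + 29 + 31 + 30 + 31 + 30 + 31 + 31 + 1 = 845.

845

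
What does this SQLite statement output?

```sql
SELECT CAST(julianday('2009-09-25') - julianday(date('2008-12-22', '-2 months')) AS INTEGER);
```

338

Adding -2 months to 2008-12-22 gives 2008-10-22.
9 days remain in October 2008 after the 22nd (31 − 22).
Full months from November 2008 through August 2009 contribute their day counts.
Then 25 days into September 2009.
Total: 9 + 30 + 31 + 31 + 28 + 31 + 30 + 31 + 30 + 31 + 31 + 25 = 338.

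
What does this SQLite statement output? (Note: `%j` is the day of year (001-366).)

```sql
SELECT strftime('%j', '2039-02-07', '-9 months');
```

127

First apply '-9 months': 2039-02-07 → 2038-05-07.
Day-of-year for 2038-05-07: days since 2038-01-01 inclusive = 127, zero-padded to 127.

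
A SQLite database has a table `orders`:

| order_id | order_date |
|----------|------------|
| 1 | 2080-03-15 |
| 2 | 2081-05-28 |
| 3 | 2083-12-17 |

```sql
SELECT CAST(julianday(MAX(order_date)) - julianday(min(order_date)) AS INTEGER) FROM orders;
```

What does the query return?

1372

MIN = 2080-03-15, MAX = 2083-12-17.
16 days remain in March 2080 after the 15th (31 − 15).
Full months from April 2080 through November 2083 contribute their day counts.
Then 17 days into December 2083.
Total: 16 + 30 + 31 + 30 + 31 + 31 + 30 + 31 + 30 + 31 + 31 + 28 + 31 + 30 + 31 + 30 + 31 + 31 + 30 + 31 + 30 + 31 + 31 + 28 + 31 + 30 + 31 + 30 + 31 + 31 + 30 + 31 + 30 + 31 + 31 + 28 + 31 + 30 + 31 + 30 + 31 + 31 + 30 + 31 + 30 + 17 = 1372.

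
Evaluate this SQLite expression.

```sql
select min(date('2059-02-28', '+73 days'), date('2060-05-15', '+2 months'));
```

date('2059-02-28', '+73 days') → 2059-05-12.
date('2060-05-15', '+2 months') → 2060-07-15.
Earlier of the two is 2059-05-12.

2059-05-12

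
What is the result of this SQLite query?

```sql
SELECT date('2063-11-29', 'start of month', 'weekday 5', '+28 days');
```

`start of month` rewinds 2063-11-29 to 2063-11-01.
`weekday 5` advances to the next Friday; 2063-11-01 is a Thursday, so it moves forward to 2063-11-02.
Advancing 28 more days within November lands on 2063-11-30.

2063-11-30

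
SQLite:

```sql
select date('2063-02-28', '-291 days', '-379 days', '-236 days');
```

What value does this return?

2060-09-05

Applying '-291 days' to 2063-02-28: counting 291 days back gives 2062-05-13.
Applying '-379 days' to 2062-05-13: counting 379 days back gives 2061-04-29.
Applying '-236 days' to 2061-04-29: counting 236 days back gives 2060-09-05.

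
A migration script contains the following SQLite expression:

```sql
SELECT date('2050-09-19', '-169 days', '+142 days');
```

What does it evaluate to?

2050-08-23

Applying '-169 days' to 2050-09-19: counting 169 days back gives 2050-04-03.
Applying '+142 days' to 2050-04-03: counting 142 days forward gives 2050-08-23.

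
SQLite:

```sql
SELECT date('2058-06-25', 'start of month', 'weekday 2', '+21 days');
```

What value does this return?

`start of month` rewinds 2058-06-25 to 2058-06-01.
`weekday 2` advances to the next Tuesday; 2058-06-01 is a Saturday, so it moves forward to 2058-06-04.
Advancing 21 more days within June lands on 2058-06-25.

2058-06-25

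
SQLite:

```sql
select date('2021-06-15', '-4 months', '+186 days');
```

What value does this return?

Adding -4 months to 2021-06-15 gives 2021-02-15.
Applying '+186 days' to 2021-02-15: counting 186 days forward gives 2021-08-20.

2021-08-20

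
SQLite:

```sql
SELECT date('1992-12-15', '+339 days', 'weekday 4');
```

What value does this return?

1993-11-25

Applying '+339 days' to 1992-12-15: counting 339 days forward gives 1993-11-19.
`weekday 4` advances to the next Thursday; 1993-11-19 is a Friday, so it moves forward to 1993-11-25.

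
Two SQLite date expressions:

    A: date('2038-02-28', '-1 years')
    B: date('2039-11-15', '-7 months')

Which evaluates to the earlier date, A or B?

A

A = 2037-02-28.
B = 2039-04-15.
A is earlier.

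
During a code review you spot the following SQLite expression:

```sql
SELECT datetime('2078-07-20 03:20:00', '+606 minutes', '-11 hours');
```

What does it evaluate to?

2078-07-20 02:26:00

606 minutes = 10h 6m; +606 minutes from 2078-07-20 03:20:00 is 2078-07-20 13:26:00.
-11 hours from 2078-07-20 13:26:00 is 2078-07-20 02:26:00.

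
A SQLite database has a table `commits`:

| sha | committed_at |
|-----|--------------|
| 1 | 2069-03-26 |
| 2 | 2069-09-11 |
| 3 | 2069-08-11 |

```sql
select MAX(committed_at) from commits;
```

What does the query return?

2069-09-11

MAX over {2069-03-26, 2069-08-11, 2069-09-11}.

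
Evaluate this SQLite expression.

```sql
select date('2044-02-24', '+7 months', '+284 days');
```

2045-07-05

Adding +7 months to 2044-02-24 gives 2044-09-24.
Applying '+284 days' to 2044-09-24: counting 284 days forward gives 2045-07-05.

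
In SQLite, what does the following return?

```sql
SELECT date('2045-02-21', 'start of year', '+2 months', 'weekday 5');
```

2045-03-03

`start of year` rewinds 2045-02-21 to 2045-01-01.
Adding +2 months to 2045-01-01 gives 2045-03-01.
`weekday 5` advances to the next Friday; 2045-03-01 is a Wednesday, so it moves forward to 2045-03-03.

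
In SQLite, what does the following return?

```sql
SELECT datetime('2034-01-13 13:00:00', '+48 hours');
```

2034-01-15 13:00:00

+48 hours from 2034-01-13 13:00:00 is 2034-01-15 13:00:00 (crosses midnight).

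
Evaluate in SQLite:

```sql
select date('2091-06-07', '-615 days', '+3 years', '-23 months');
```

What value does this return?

Applying '-615 days' to 2091-06-07: counting 615 days back gives 2089-09-30.
Adding +3 years to 2089-09-30 gives 2092-09-30.
Adding -23 months to 2092-09-30 gives 2090-10-30.

2090-10-30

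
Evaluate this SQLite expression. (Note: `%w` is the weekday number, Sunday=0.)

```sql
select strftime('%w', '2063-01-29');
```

1

2063-01-29 is a Monday; with Sunday=0 that is 1.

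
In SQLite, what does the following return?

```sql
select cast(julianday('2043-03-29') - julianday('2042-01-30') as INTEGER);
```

423

1 day remains in January 2042 after the 30th (31 − 30).
Full months from February 2042 through February 2043 contribute their day counts.
Then 29 days into March 2043.
Total: 1 + 28 + 31 + 30 + 31 + 30 + 31 + 31 + 30 + 31 + 30 + 31 + 31 + 28 + 29 = 423.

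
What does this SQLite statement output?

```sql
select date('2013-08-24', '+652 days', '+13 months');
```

Applying '+652 days' to 2013-08-24: counting 652 days forward gives 2015-06-07.
Adding +13 months to 2015-06-07 gives 2016-07-07.

2016-07-07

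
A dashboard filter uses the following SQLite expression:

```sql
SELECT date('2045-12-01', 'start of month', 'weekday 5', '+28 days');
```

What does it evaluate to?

2045-12-29

`start of month` rewinds 2045-12-01 to 2045-12-01.
`weekday 5` advances to the next Friday; 2045-12-01 is already a Friday, so it stays at 2045-12-01.
Advancing 28 more days within December lands on 2045-12-29.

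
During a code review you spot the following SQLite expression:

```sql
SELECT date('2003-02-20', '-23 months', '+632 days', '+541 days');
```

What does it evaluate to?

Adding -23 months to 2003-02-20 gives 2001-03-20.
Applying '+632 days' to 2001-03-20: counting 632 days forward gives 2002-12-12.
Applying '+541 days' to 2002-12-12: counting 541 days forward gives 2004-06-05.

2004-06-05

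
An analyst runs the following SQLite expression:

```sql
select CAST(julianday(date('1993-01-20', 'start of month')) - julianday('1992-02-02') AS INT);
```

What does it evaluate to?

`start of month` rewinds 1993-01-20 to 1993-01-01.
27 days remain in February 1992 after the 2nd (29 − 2).
Full months from March 1992 through December 1992 contribute their day counts.
Then 1 day into January 1993.
Total: 27 + 31 + 30 + 31 + 30 + 31 + 31 + 30 + 31 + 30 + 31 + 1 = 334.

334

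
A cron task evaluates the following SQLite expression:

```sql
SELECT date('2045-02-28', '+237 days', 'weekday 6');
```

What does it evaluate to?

2045-10-28

Applying '+237 days' to 2045-02-28: counting 237 days forward gives 2045-10-23.
`weekday 6` advances to the next Saturday; 2045-10-23 is a Monday, so it moves forward to 2045-10-28.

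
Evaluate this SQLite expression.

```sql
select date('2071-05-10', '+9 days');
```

2071-05-19

Advancing 9 more days within May lands on 2071-05-19.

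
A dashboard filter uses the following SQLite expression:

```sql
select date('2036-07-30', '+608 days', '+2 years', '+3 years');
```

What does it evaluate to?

2043-03-30

Applying '+608 days' to 2036-07-30: counting 608 days forward gives 2038-03-30.
Adding +2 years to 2038-03-30 gives 2040-03-30.
Adding +3 years to 2040-03-30 gives 2043-03-30.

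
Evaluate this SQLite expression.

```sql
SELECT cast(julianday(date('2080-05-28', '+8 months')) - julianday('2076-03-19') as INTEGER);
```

Adding +8 months to 2080-05-28 gives 2081-01-28.
12 days remain in March 2076 after the 19th (31 − 19).
Full months from April 2076 through December 2080 contribute their day counts.
Then 28 days into January 2081.
Total: 12 + 30 + 31 + 30 + 31 + 31 + 30 + 31 + 30 + 31 + 31 + 28 + 31 + 30 + 31 + 30 + 31 + 31 + 30 + 31 + 30 + 31 + 31 + 28 + 31 + 30 + 31 + 30 + 31 + 31 + 30 + 31 + 30 + 31 + 31 + 28 + 31 + 30 + 31 + 30 + 31 + 31 + 30 + 31 + 30 + 31 + 31 + 29 + 31 + 30 + 31 + 30 + 31 + 31 + 30 + 31 + 30 + 31 + 28 = 1776.

1776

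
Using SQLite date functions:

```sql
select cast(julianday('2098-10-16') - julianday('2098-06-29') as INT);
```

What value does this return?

1 day remains in June 2098 after the 29th (30 − 29).
July 2098: 31 days.
August 2098: 31 days.
September 2098: 30 days.
Then 16 days into October 2098.
Total: 1 + 31 + 31 + 30 + 16 = 109.

109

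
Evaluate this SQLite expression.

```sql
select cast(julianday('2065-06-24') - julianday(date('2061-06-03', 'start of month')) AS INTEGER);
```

1484

`start of month` rewinds 2061-06-03 to 2061-06-01.
29 days remain in June 2061 after the 1st (30 − 1).
Full months from July 2061 through May 2065 contribute their day counts.
Then 24 days into June 2065.
Total: 29 + 31 + 31 + 30 + 31 + 30 + 31 + 31 + 28 + 31 + 30 + 31 + 30 + 31 + 31 + 30 + 31 + 30 + 31 + 31 + 28 + 31 + 30 + 31 + 30 + 31 + 31 + 30 + 31 + 30 + 31 + 31 + 29 + 31 + 30 + 31 + 30 + 31 + 31 + 30 + 31 + 30 + 31 + 31 + 28 + 31 + 30 + 31 + 24 = 1484.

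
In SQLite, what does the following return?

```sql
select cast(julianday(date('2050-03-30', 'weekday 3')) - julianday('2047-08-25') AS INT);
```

`weekday 3` advances to the next Wednesday; 2050-03-30 is already a Wednesday, so it stays at 2050-03-30.
6 days remain in August 2047 after the 25th (31 − 25).
Full months from September 2047 through February 2050 contribute their day counts.
Then 30 days into March 2050.
Total: 6 + 30 + 31 + 30 + 31 + 31 + 29 + 31 + 30 + 31 + 30 + 31 + 31 + 30 + 31 + 30 + 31 + 31 + 28 + 31 + 30 + 31 + 30 + 31 + 31 + 30 + 31 + 30 + 31 + 31 + 28 + 30 = 948.

948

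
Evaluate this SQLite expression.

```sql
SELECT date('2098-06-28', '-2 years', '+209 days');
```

Adding -2 years to 2098-06-28 gives 2096-06-28.
Applying '+209 days' to 2096-06-28: counting 209 days forward gives 2097-01-23.

2097-01-23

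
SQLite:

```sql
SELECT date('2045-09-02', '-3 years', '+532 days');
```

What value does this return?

Adding -3 years to 2045-09-02 gives 2042-09-02.
Applying '+532 days' to 2042-09-02: counting 532 days forward gives 2044-02-16.

2044-02-16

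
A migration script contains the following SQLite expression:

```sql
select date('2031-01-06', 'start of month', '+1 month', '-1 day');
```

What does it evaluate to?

2031-01-31

`start of month` rewinds 2031-01-06 to 2031-01-01.
Adding +1 month to 2031-01-01 gives 2031-02-01.
Going back 1 day from 2031-02-01 reaches 2031-01-31 (last day of January, 31 days).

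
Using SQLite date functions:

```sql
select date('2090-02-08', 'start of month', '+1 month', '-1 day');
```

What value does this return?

2090-02-28

`start of month` rewinds 2090-02-08 to 2090-02-01.
Adding +1 month to 2090-02-01 gives 2090-03-01.
Going back 1 day from 2090-03-01 reaches 2090-02-28 (last day of February, 28 days).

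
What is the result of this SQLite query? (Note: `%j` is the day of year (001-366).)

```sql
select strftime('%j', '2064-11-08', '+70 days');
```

First apply '+70 days': 2064-11-08 → 2065-01-17.
Day-of-year for 2065-01-17: days since 2065-01-01 inclusive = 17, zero-padded to 017.

017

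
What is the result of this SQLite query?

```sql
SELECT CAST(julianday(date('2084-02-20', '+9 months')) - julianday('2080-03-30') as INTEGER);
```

1696

Adding +9 months to 2084-02-20 gives 2084-11-20.
1 day remains in March 2080 after the 30th (31 − 30).
Full months from April 2080 through October 2084 contribute their day counts.
Then 20 days into November 2084.
Total: 1 + 30 + 31 + 30 + 31 + 31 + 30 + 31 + 30 + 31 + 31 + 28 + 31 + 30 + 31 + 30 + 31 + 31 + 30 + 31 + 30 + 31 + 31 + 28 + 31 + 30 + 31 + 30 + 31 + 31 + 30 + 31 + 30 + 31 + 31 + 28 + 31 + 30 + 31 + 30 + 31 + 31 + 30 + 31 + 30 + 31 + 31 + 29 + 31 + 30 + 31 + 30 + 31 + 31 + 30 + 31 + 20 = 1696.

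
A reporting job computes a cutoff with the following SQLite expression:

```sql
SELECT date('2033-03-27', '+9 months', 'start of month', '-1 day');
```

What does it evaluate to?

Adding +9 months to 2033-03-27 gives 2033-12-27.
`start of month` rewinds 2033-12-27 to 2033-12-01.
Going back 1 day from 2033-12-01 reaches 2033-11-30 (last day of November, 30 days).

2033-11-30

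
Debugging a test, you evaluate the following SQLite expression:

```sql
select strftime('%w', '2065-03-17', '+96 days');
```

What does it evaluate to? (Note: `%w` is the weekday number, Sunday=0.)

0

First apply '+96 days': 2065-03-17 → 2065-06-21.
2065-06-21 is a Sunday; with Sunday=0 that is 0.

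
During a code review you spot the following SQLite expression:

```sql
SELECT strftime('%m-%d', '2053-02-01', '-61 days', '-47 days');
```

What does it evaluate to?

10-16

First apply '-61 days', '-47 days': 2053-02-01 → 2052-10-16.
`%m-%d` extracts the month-day: 10-16.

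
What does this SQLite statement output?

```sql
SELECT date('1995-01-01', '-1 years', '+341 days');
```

1994-12-08

Adding -1 year to 1995-01-01 gives 1994-01-01.
Applying '+341 days' to 1994-01-01: counting 341 days forward gives 1994-12-08.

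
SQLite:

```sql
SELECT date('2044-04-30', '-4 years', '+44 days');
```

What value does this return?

Adding -4 years to 2044-04-30 gives 2040-04-30.
Applying '+44 days' to 2040-04-30: counting 44 days forward gives 2040-06-13.

2040-06-13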